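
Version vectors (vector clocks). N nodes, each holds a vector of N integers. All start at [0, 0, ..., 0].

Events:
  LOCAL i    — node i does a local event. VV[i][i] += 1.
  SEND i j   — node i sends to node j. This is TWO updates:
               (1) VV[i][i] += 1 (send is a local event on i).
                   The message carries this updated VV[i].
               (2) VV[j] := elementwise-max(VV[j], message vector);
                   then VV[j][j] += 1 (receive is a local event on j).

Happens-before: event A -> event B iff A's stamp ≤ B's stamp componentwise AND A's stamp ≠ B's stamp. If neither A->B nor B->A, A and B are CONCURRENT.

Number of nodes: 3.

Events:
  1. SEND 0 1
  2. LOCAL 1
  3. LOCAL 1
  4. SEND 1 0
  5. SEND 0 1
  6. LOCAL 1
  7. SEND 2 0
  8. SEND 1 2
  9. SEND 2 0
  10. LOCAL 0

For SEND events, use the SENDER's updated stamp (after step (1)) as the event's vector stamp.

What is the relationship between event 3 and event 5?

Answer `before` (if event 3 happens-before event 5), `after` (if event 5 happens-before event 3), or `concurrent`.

Answer: before

Derivation:
Initial: VV[0]=[0, 0, 0]
Initial: VV[1]=[0, 0, 0]
Initial: VV[2]=[0, 0, 0]
Event 1: SEND 0->1: VV[0][0]++ -> VV[0]=[1, 0, 0], msg_vec=[1, 0, 0]; VV[1]=max(VV[1],msg_vec) then VV[1][1]++ -> VV[1]=[1, 1, 0]
Event 2: LOCAL 1: VV[1][1]++ -> VV[1]=[1, 2, 0]
Event 3: LOCAL 1: VV[1][1]++ -> VV[1]=[1, 3, 0]
Event 4: SEND 1->0: VV[1][1]++ -> VV[1]=[1, 4, 0], msg_vec=[1, 4, 0]; VV[0]=max(VV[0],msg_vec) then VV[0][0]++ -> VV[0]=[2, 4, 0]
Event 5: SEND 0->1: VV[0][0]++ -> VV[0]=[3, 4, 0], msg_vec=[3, 4, 0]; VV[1]=max(VV[1],msg_vec) then VV[1][1]++ -> VV[1]=[3, 5, 0]
Event 6: LOCAL 1: VV[1][1]++ -> VV[1]=[3, 6, 0]
Event 7: SEND 2->0: VV[2][2]++ -> VV[2]=[0, 0, 1], msg_vec=[0, 0, 1]; VV[0]=max(VV[0],msg_vec) then VV[0][0]++ -> VV[0]=[4, 4, 1]
Event 8: SEND 1->2: VV[1][1]++ -> VV[1]=[3, 7, 0], msg_vec=[3, 7, 0]; VV[2]=max(VV[2],msg_vec) then VV[2][2]++ -> VV[2]=[3, 7, 2]
Event 9: SEND 2->0: VV[2][2]++ -> VV[2]=[3, 7, 3], msg_vec=[3, 7, 3]; VV[0]=max(VV[0],msg_vec) then VV[0][0]++ -> VV[0]=[5, 7, 3]
Event 10: LOCAL 0: VV[0][0]++ -> VV[0]=[6, 7, 3]
Event 3 stamp: [1, 3, 0]
Event 5 stamp: [3, 4, 0]
[1, 3, 0] <= [3, 4, 0]? True
[3, 4, 0] <= [1, 3, 0]? False
Relation: before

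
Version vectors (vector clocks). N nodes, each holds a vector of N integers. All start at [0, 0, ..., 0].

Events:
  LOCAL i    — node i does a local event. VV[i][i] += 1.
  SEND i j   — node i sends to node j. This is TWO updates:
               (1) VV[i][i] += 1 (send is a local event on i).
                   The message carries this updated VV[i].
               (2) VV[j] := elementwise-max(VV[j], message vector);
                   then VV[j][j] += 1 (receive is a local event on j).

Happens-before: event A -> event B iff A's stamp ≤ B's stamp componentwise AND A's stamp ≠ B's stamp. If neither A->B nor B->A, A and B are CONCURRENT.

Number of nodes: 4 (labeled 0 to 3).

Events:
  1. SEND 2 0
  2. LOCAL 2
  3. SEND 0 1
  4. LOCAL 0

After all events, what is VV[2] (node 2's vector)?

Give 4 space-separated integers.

Answer: 0 0 2 0

Derivation:
Initial: VV[0]=[0, 0, 0, 0]
Initial: VV[1]=[0, 0, 0, 0]
Initial: VV[2]=[0, 0, 0, 0]
Initial: VV[3]=[0, 0, 0, 0]
Event 1: SEND 2->0: VV[2][2]++ -> VV[2]=[0, 0, 1, 0], msg_vec=[0, 0, 1, 0]; VV[0]=max(VV[0],msg_vec) then VV[0][0]++ -> VV[0]=[1, 0, 1, 0]
Event 2: LOCAL 2: VV[2][2]++ -> VV[2]=[0, 0, 2, 0]
Event 3: SEND 0->1: VV[0][0]++ -> VV[0]=[2, 0, 1, 0], msg_vec=[2, 0, 1, 0]; VV[1]=max(VV[1],msg_vec) then VV[1][1]++ -> VV[1]=[2, 1, 1, 0]
Event 4: LOCAL 0: VV[0][0]++ -> VV[0]=[3, 0, 1, 0]
Final vectors: VV[0]=[3, 0, 1, 0]; VV[1]=[2, 1, 1, 0]; VV[2]=[0, 0, 2, 0]; VV[3]=[0, 0, 0, 0]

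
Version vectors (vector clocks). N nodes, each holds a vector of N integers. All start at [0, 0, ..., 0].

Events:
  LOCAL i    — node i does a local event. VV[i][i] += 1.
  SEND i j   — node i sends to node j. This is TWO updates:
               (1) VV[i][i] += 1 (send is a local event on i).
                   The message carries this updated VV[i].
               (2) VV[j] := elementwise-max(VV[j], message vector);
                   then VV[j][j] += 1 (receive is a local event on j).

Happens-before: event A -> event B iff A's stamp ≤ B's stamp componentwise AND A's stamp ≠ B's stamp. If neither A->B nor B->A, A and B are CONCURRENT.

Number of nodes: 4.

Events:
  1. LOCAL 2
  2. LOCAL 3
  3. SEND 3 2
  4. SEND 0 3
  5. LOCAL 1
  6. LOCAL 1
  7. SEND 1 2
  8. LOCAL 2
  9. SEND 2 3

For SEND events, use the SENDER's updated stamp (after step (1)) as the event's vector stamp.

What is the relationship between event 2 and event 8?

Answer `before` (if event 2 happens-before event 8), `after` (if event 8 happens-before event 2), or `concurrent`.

Initial: VV[0]=[0, 0, 0, 0]
Initial: VV[1]=[0, 0, 0, 0]
Initial: VV[2]=[0, 0, 0, 0]
Initial: VV[3]=[0, 0, 0, 0]
Event 1: LOCAL 2: VV[2][2]++ -> VV[2]=[0, 0, 1, 0]
Event 2: LOCAL 3: VV[3][3]++ -> VV[3]=[0, 0, 0, 1]
Event 3: SEND 3->2: VV[3][3]++ -> VV[3]=[0, 0, 0, 2], msg_vec=[0, 0, 0, 2]; VV[2]=max(VV[2],msg_vec) then VV[2][2]++ -> VV[2]=[0, 0, 2, 2]
Event 4: SEND 0->3: VV[0][0]++ -> VV[0]=[1, 0, 0, 0], msg_vec=[1, 0, 0, 0]; VV[3]=max(VV[3],msg_vec) then VV[3][3]++ -> VV[3]=[1, 0, 0, 3]
Event 5: LOCAL 1: VV[1][1]++ -> VV[1]=[0, 1, 0, 0]
Event 6: LOCAL 1: VV[1][1]++ -> VV[1]=[0, 2, 0, 0]
Event 7: SEND 1->2: VV[1][1]++ -> VV[1]=[0, 3, 0, 0], msg_vec=[0, 3, 0, 0]; VV[2]=max(VV[2],msg_vec) then VV[2][2]++ -> VV[2]=[0, 3, 3, 2]
Event 8: LOCAL 2: VV[2][2]++ -> VV[2]=[0, 3, 4, 2]
Event 9: SEND 2->3: VV[2][2]++ -> VV[2]=[0, 3, 5, 2], msg_vec=[0, 3, 5, 2]; VV[3]=max(VV[3],msg_vec) then VV[3][3]++ -> VV[3]=[1, 3, 5, 4]
Event 2 stamp: [0, 0, 0, 1]
Event 8 stamp: [0, 3, 4, 2]
[0, 0, 0, 1] <= [0, 3, 4, 2]? True
[0, 3, 4, 2] <= [0, 0, 0, 1]? False
Relation: before

Answer: before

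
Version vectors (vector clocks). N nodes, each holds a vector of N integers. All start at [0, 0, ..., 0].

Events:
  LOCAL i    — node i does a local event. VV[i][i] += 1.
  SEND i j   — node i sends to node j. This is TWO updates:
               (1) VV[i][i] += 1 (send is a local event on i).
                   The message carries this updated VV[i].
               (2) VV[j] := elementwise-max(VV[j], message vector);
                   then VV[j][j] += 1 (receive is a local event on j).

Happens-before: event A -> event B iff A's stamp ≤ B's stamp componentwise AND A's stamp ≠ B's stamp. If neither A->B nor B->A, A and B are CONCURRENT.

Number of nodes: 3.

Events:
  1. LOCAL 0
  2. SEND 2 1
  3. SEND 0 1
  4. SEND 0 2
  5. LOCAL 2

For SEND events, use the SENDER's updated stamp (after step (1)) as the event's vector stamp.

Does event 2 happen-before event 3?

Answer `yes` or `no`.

Answer: no

Derivation:
Initial: VV[0]=[0, 0, 0]
Initial: VV[1]=[0, 0, 0]
Initial: VV[2]=[0, 0, 0]
Event 1: LOCAL 0: VV[0][0]++ -> VV[0]=[1, 0, 0]
Event 2: SEND 2->1: VV[2][2]++ -> VV[2]=[0, 0, 1], msg_vec=[0, 0, 1]; VV[1]=max(VV[1],msg_vec) then VV[1][1]++ -> VV[1]=[0, 1, 1]
Event 3: SEND 0->1: VV[0][0]++ -> VV[0]=[2, 0, 0], msg_vec=[2, 0, 0]; VV[1]=max(VV[1],msg_vec) then VV[1][1]++ -> VV[1]=[2, 2, 1]
Event 4: SEND 0->2: VV[0][0]++ -> VV[0]=[3, 0, 0], msg_vec=[3, 0, 0]; VV[2]=max(VV[2],msg_vec) then VV[2][2]++ -> VV[2]=[3, 0, 2]
Event 5: LOCAL 2: VV[2][2]++ -> VV[2]=[3, 0, 3]
Event 2 stamp: [0, 0, 1]
Event 3 stamp: [2, 0, 0]
[0, 0, 1] <= [2, 0, 0]? False. Equal? False. Happens-before: False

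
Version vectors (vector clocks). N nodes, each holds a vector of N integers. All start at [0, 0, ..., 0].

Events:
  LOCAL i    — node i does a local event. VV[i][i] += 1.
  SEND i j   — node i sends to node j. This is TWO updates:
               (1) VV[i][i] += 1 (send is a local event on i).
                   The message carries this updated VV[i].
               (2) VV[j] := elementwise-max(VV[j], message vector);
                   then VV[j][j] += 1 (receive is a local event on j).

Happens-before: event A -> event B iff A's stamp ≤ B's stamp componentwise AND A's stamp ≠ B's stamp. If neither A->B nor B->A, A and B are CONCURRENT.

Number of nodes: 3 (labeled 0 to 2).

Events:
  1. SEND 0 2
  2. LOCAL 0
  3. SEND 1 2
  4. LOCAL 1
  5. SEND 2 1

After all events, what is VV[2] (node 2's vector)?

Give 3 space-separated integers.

Initial: VV[0]=[0, 0, 0]
Initial: VV[1]=[0, 0, 0]
Initial: VV[2]=[0, 0, 0]
Event 1: SEND 0->2: VV[0][0]++ -> VV[0]=[1, 0, 0], msg_vec=[1, 0, 0]; VV[2]=max(VV[2],msg_vec) then VV[2][2]++ -> VV[2]=[1, 0, 1]
Event 2: LOCAL 0: VV[0][0]++ -> VV[0]=[2, 0, 0]
Event 3: SEND 1->2: VV[1][1]++ -> VV[1]=[0, 1, 0], msg_vec=[0, 1, 0]; VV[2]=max(VV[2],msg_vec) then VV[2][2]++ -> VV[2]=[1, 1, 2]
Event 4: LOCAL 1: VV[1][1]++ -> VV[1]=[0, 2, 0]
Event 5: SEND 2->1: VV[2][2]++ -> VV[2]=[1, 1, 3], msg_vec=[1, 1, 3]; VV[1]=max(VV[1],msg_vec) then VV[1][1]++ -> VV[1]=[1, 3, 3]
Final vectors: VV[0]=[2, 0, 0]; VV[1]=[1, 3, 3]; VV[2]=[1, 1, 3]

Answer: 1 1 3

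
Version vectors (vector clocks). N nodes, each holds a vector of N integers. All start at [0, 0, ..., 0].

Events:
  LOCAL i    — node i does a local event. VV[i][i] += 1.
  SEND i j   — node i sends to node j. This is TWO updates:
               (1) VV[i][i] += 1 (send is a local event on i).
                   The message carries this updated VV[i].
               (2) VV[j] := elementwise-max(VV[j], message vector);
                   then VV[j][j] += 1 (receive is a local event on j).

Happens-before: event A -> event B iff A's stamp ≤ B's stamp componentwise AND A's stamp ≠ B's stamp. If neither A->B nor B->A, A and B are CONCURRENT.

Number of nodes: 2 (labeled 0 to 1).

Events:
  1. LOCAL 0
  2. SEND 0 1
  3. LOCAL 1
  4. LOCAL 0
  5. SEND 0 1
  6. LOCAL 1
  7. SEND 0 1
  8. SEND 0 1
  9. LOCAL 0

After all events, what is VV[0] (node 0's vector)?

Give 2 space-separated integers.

Initial: VV[0]=[0, 0]
Initial: VV[1]=[0, 0]
Event 1: LOCAL 0: VV[0][0]++ -> VV[0]=[1, 0]
Event 2: SEND 0->1: VV[0][0]++ -> VV[0]=[2, 0], msg_vec=[2, 0]; VV[1]=max(VV[1],msg_vec) then VV[1][1]++ -> VV[1]=[2, 1]
Event 3: LOCAL 1: VV[1][1]++ -> VV[1]=[2, 2]
Event 4: LOCAL 0: VV[0][0]++ -> VV[0]=[3, 0]
Event 5: SEND 0->1: VV[0][0]++ -> VV[0]=[4, 0], msg_vec=[4, 0]; VV[1]=max(VV[1],msg_vec) then VV[1][1]++ -> VV[1]=[4, 3]
Event 6: LOCAL 1: VV[1][1]++ -> VV[1]=[4, 4]
Event 7: SEND 0->1: VV[0][0]++ -> VV[0]=[5, 0], msg_vec=[5, 0]; VV[1]=max(VV[1],msg_vec) then VV[1][1]++ -> VV[1]=[5, 5]
Event 8: SEND 0->1: VV[0][0]++ -> VV[0]=[6, 0], msg_vec=[6, 0]; VV[1]=max(VV[1],msg_vec) then VV[1][1]++ -> VV[1]=[6, 6]
Event 9: LOCAL 0: VV[0][0]++ -> VV[0]=[7, 0]
Final vectors: VV[0]=[7, 0]; VV[1]=[6, 6]

Answer: 7 0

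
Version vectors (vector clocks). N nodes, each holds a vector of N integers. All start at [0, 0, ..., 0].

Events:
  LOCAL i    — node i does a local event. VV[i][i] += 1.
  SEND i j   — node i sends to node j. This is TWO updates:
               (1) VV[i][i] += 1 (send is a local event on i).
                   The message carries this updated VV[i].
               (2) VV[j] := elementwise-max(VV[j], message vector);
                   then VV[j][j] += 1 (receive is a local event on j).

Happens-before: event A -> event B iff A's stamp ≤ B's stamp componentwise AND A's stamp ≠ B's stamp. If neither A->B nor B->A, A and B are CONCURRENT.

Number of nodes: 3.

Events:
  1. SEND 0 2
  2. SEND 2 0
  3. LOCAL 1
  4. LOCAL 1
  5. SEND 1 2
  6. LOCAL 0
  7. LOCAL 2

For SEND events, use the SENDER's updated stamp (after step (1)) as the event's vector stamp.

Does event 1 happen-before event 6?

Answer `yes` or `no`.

Answer: yes

Derivation:
Initial: VV[0]=[0, 0, 0]
Initial: VV[1]=[0, 0, 0]
Initial: VV[2]=[0, 0, 0]
Event 1: SEND 0->2: VV[0][0]++ -> VV[0]=[1, 0, 0], msg_vec=[1, 0, 0]; VV[2]=max(VV[2],msg_vec) then VV[2][2]++ -> VV[2]=[1, 0, 1]
Event 2: SEND 2->0: VV[2][2]++ -> VV[2]=[1, 0, 2], msg_vec=[1, 0, 2]; VV[0]=max(VV[0],msg_vec) then VV[0][0]++ -> VV[0]=[2, 0, 2]
Event 3: LOCAL 1: VV[1][1]++ -> VV[1]=[0, 1, 0]
Event 4: LOCAL 1: VV[1][1]++ -> VV[1]=[0, 2, 0]
Event 5: SEND 1->2: VV[1][1]++ -> VV[1]=[0, 3, 0], msg_vec=[0, 3, 0]; VV[2]=max(VV[2],msg_vec) then VV[2][2]++ -> VV[2]=[1, 3, 3]
Event 6: LOCAL 0: VV[0][0]++ -> VV[0]=[3, 0, 2]
Event 7: LOCAL 2: VV[2][2]++ -> VV[2]=[1, 3, 4]
Event 1 stamp: [1, 0, 0]
Event 6 stamp: [3, 0, 2]
[1, 0, 0] <= [3, 0, 2]? True. Equal? False. Happens-before: True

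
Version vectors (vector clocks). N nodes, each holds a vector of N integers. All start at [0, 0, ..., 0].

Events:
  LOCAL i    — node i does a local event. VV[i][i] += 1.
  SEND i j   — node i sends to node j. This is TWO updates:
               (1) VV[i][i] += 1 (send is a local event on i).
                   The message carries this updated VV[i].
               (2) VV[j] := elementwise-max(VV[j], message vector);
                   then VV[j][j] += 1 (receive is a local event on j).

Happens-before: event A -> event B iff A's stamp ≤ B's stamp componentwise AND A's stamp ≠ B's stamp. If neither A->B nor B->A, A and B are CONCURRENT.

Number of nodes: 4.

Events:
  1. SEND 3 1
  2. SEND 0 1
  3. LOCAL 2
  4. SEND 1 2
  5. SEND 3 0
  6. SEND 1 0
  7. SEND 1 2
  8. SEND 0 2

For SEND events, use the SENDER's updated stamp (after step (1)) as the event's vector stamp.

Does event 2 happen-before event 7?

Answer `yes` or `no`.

Initial: VV[0]=[0, 0, 0, 0]
Initial: VV[1]=[0, 0, 0, 0]
Initial: VV[2]=[0, 0, 0, 0]
Initial: VV[3]=[0, 0, 0, 0]
Event 1: SEND 3->1: VV[3][3]++ -> VV[3]=[0, 0, 0, 1], msg_vec=[0, 0, 0, 1]; VV[1]=max(VV[1],msg_vec) then VV[1][1]++ -> VV[1]=[0, 1, 0, 1]
Event 2: SEND 0->1: VV[0][0]++ -> VV[0]=[1, 0, 0, 0], msg_vec=[1, 0, 0, 0]; VV[1]=max(VV[1],msg_vec) then VV[1][1]++ -> VV[1]=[1, 2, 0, 1]
Event 3: LOCAL 2: VV[2][2]++ -> VV[2]=[0, 0, 1, 0]
Event 4: SEND 1->2: VV[1][1]++ -> VV[1]=[1, 3, 0, 1], msg_vec=[1, 3, 0, 1]; VV[2]=max(VV[2],msg_vec) then VV[2][2]++ -> VV[2]=[1, 3, 2, 1]
Event 5: SEND 3->0: VV[3][3]++ -> VV[3]=[0, 0, 0, 2], msg_vec=[0, 0, 0, 2]; VV[0]=max(VV[0],msg_vec) then VV[0][0]++ -> VV[0]=[2, 0, 0, 2]
Event 6: SEND 1->0: VV[1][1]++ -> VV[1]=[1, 4, 0, 1], msg_vec=[1, 4, 0, 1]; VV[0]=max(VV[0],msg_vec) then VV[0][0]++ -> VV[0]=[3, 4, 0, 2]
Event 7: SEND 1->2: VV[1][1]++ -> VV[1]=[1, 5, 0, 1], msg_vec=[1, 5, 0, 1]; VV[2]=max(VV[2],msg_vec) then VV[2][2]++ -> VV[2]=[1, 5, 3, 1]
Event 8: SEND 0->2: VV[0][0]++ -> VV[0]=[4, 4, 0, 2], msg_vec=[4, 4, 0, 2]; VV[2]=max(VV[2],msg_vec) then VV[2][2]++ -> VV[2]=[4, 5, 4, 2]
Event 2 stamp: [1, 0, 0, 0]
Event 7 stamp: [1, 5, 0, 1]
[1, 0, 0, 0] <= [1, 5, 0, 1]? True. Equal? False. Happens-before: True

Answer: yes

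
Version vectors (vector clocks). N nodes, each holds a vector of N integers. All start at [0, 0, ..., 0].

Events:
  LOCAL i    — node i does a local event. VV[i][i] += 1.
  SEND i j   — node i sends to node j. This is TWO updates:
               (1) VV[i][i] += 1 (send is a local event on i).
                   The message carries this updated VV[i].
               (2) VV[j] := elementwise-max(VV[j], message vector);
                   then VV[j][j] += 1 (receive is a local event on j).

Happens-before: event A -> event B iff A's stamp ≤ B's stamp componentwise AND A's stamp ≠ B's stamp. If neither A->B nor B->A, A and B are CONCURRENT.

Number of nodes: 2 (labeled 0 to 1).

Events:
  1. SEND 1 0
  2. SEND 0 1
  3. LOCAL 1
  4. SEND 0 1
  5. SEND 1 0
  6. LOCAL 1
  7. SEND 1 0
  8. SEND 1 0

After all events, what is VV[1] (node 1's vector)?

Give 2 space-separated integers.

Initial: VV[0]=[0, 0]
Initial: VV[1]=[0, 0]
Event 1: SEND 1->0: VV[1][1]++ -> VV[1]=[0, 1], msg_vec=[0, 1]; VV[0]=max(VV[0],msg_vec) then VV[0][0]++ -> VV[0]=[1, 1]
Event 2: SEND 0->1: VV[0][0]++ -> VV[0]=[2, 1], msg_vec=[2, 1]; VV[1]=max(VV[1],msg_vec) then VV[1][1]++ -> VV[1]=[2, 2]
Event 3: LOCAL 1: VV[1][1]++ -> VV[1]=[2, 3]
Event 4: SEND 0->1: VV[0][0]++ -> VV[0]=[3, 1], msg_vec=[3, 1]; VV[1]=max(VV[1],msg_vec) then VV[1][1]++ -> VV[1]=[3, 4]
Event 5: SEND 1->0: VV[1][1]++ -> VV[1]=[3, 5], msg_vec=[3, 5]; VV[0]=max(VV[0],msg_vec) then VV[0][0]++ -> VV[0]=[4, 5]
Event 6: LOCAL 1: VV[1][1]++ -> VV[1]=[3, 6]
Event 7: SEND 1->0: VV[1][1]++ -> VV[1]=[3, 7], msg_vec=[3, 7]; VV[0]=max(VV[0],msg_vec) then VV[0][0]++ -> VV[0]=[5, 7]
Event 8: SEND 1->0: VV[1][1]++ -> VV[1]=[3, 8], msg_vec=[3, 8]; VV[0]=max(VV[0],msg_vec) then VV[0][0]++ -> VV[0]=[6, 8]
Final vectors: VV[0]=[6, 8]; VV[1]=[3, 8]

Answer: 3 8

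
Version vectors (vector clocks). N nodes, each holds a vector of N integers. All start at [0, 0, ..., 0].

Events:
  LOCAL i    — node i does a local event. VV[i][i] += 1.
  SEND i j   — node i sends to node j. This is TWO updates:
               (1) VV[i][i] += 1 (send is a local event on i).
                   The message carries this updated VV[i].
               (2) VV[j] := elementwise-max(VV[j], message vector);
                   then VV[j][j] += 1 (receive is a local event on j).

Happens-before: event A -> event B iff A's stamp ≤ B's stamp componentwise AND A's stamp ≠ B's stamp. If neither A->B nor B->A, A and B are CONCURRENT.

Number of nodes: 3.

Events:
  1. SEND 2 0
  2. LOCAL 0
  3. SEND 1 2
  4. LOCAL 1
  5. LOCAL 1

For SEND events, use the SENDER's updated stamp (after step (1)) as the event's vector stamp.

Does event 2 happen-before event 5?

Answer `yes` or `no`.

Initial: VV[0]=[0, 0, 0]
Initial: VV[1]=[0, 0, 0]
Initial: VV[2]=[0, 0, 0]
Event 1: SEND 2->0: VV[2][2]++ -> VV[2]=[0, 0, 1], msg_vec=[0, 0, 1]; VV[0]=max(VV[0],msg_vec) then VV[0][0]++ -> VV[0]=[1, 0, 1]
Event 2: LOCAL 0: VV[0][0]++ -> VV[0]=[2, 0, 1]
Event 3: SEND 1->2: VV[1][1]++ -> VV[1]=[0, 1, 0], msg_vec=[0, 1, 0]; VV[2]=max(VV[2],msg_vec) then VV[2][2]++ -> VV[2]=[0, 1, 2]
Event 4: LOCAL 1: VV[1][1]++ -> VV[1]=[0, 2, 0]
Event 5: LOCAL 1: VV[1][1]++ -> VV[1]=[0, 3, 0]
Event 2 stamp: [2, 0, 1]
Event 5 stamp: [0, 3, 0]
[2, 0, 1] <= [0, 3, 0]? False. Equal? False. Happens-before: False

Answer: no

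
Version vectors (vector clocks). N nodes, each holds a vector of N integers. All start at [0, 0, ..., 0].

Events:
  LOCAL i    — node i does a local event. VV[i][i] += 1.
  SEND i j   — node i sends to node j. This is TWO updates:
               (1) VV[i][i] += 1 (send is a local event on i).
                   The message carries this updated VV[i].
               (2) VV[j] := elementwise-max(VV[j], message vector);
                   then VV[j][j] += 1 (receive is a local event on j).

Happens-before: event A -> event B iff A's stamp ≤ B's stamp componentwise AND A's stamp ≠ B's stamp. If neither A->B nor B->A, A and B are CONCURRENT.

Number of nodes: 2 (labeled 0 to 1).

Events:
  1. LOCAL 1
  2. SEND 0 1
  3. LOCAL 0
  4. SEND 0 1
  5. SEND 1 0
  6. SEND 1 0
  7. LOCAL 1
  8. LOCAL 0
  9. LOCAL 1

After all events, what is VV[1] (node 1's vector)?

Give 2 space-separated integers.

Answer: 3 7

Derivation:
Initial: VV[0]=[0, 0]
Initial: VV[1]=[0, 0]
Event 1: LOCAL 1: VV[1][1]++ -> VV[1]=[0, 1]
Event 2: SEND 0->1: VV[0][0]++ -> VV[0]=[1, 0], msg_vec=[1, 0]; VV[1]=max(VV[1],msg_vec) then VV[1][1]++ -> VV[1]=[1, 2]
Event 3: LOCAL 0: VV[0][0]++ -> VV[0]=[2, 0]
Event 4: SEND 0->1: VV[0][0]++ -> VV[0]=[3, 0], msg_vec=[3, 0]; VV[1]=max(VV[1],msg_vec) then VV[1][1]++ -> VV[1]=[3, 3]
Event 5: SEND 1->0: VV[1][1]++ -> VV[1]=[3, 4], msg_vec=[3, 4]; VV[0]=max(VV[0],msg_vec) then VV[0][0]++ -> VV[0]=[4, 4]
Event 6: SEND 1->0: VV[1][1]++ -> VV[1]=[3, 5], msg_vec=[3, 5]; VV[0]=max(VV[0],msg_vec) then VV[0][0]++ -> VV[0]=[5, 5]
Event 7: LOCAL 1: VV[1][1]++ -> VV[1]=[3, 6]
Event 8: LOCAL 0: VV[0][0]++ -> VV[0]=[6, 5]
Event 9: LOCAL 1: VV[1][1]++ -> VV[1]=[3, 7]
Final vectors: VV[0]=[6, 5]; VV[1]=[3, 7]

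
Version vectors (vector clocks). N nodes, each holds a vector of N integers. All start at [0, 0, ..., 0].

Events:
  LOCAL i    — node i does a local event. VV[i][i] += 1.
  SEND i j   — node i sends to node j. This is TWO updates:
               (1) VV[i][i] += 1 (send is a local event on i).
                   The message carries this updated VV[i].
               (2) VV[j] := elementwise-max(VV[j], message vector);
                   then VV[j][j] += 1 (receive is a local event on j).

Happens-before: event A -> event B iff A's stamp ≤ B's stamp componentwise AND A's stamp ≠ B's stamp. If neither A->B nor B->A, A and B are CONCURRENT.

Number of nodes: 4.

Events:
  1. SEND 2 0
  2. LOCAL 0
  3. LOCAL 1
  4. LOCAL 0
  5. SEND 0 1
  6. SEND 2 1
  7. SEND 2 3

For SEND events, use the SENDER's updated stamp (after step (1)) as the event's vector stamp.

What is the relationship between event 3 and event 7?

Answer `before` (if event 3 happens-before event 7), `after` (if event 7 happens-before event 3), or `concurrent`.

Initial: VV[0]=[0, 0, 0, 0]
Initial: VV[1]=[0, 0, 0, 0]
Initial: VV[2]=[0, 0, 0, 0]
Initial: VV[3]=[0, 0, 0, 0]
Event 1: SEND 2->0: VV[2][2]++ -> VV[2]=[0, 0, 1, 0], msg_vec=[0, 0, 1, 0]; VV[0]=max(VV[0],msg_vec) then VV[0][0]++ -> VV[0]=[1, 0, 1, 0]
Event 2: LOCAL 0: VV[0][0]++ -> VV[0]=[2, 0, 1, 0]
Event 3: LOCAL 1: VV[1][1]++ -> VV[1]=[0, 1, 0, 0]
Event 4: LOCAL 0: VV[0][0]++ -> VV[0]=[3, 0, 1, 0]
Event 5: SEND 0->1: VV[0][0]++ -> VV[0]=[4, 0, 1, 0], msg_vec=[4, 0, 1, 0]; VV[1]=max(VV[1],msg_vec) then VV[1][1]++ -> VV[1]=[4, 2, 1, 0]
Event 6: SEND 2->1: VV[2][2]++ -> VV[2]=[0, 0, 2, 0], msg_vec=[0, 0, 2, 0]; VV[1]=max(VV[1],msg_vec) then VV[1][1]++ -> VV[1]=[4, 3, 2, 0]
Event 7: SEND 2->3: VV[2][2]++ -> VV[2]=[0, 0, 3, 0], msg_vec=[0, 0, 3, 0]; VV[3]=max(VV[3],msg_vec) then VV[3][3]++ -> VV[3]=[0, 0, 3, 1]
Event 3 stamp: [0, 1, 0, 0]
Event 7 stamp: [0, 0, 3, 0]
[0, 1, 0, 0] <= [0, 0, 3, 0]? False
[0, 0, 3, 0] <= [0, 1, 0, 0]? False
Relation: concurrent

Answer: concurrent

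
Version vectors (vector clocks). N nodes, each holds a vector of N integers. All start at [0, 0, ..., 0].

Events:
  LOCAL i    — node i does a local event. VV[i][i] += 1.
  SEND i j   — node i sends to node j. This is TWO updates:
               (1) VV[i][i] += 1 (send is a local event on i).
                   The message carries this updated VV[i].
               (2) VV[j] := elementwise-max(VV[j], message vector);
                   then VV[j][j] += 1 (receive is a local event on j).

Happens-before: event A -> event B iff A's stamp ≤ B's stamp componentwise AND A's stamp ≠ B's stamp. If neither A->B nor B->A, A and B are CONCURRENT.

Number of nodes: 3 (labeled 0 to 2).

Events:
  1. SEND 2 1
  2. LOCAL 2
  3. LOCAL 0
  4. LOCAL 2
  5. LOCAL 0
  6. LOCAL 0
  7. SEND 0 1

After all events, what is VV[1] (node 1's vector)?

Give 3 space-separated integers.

Initial: VV[0]=[0, 0, 0]
Initial: VV[1]=[0, 0, 0]
Initial: VV[2]=[0, 0, 0]
Event 1: SEND 2->1: VV[2][2]++ -> VV[2]=[0, 0, 1], msg_vec=[0, 0, 1]; VV[1]=max(VV[1],msg_vec) then VV[1][1]++ -> VV[1]=[0, 1, 1]
Event 2: LOCAL 2: VV[2][2]++ -> VV[2]=[0, 0, 2]
Event 3: LOCAL 0: VV[0][0]++ -> VV[0]=[1, 0, 0]
Event 4: LOCAL 2: VV[2][2]++ -> VV[2]=[0, 0, 3]
Event 5: LOCAL 0: VV[0][0]++ -> VV[0]=[2, 0, 0]
Event 6: LOCAL 0: VV[0][0]++ -> VV[0]=[3, 0, 0]
Event 7: SEND 0->1: VV[0][0]++ -> VV[0]=[4, 0, 0], msg_vec=[4, 0, 0]; VV[1]=max(VV[1],msg_vec) then VV[1][1]++ -> VV[1]=[4, 2, 1]
Final vectors: VV[0]=[4, 0, 0]; VV[1]=[4, 2, 1]; VV[2]=[0, 0, 3]

Answer: 4 2 1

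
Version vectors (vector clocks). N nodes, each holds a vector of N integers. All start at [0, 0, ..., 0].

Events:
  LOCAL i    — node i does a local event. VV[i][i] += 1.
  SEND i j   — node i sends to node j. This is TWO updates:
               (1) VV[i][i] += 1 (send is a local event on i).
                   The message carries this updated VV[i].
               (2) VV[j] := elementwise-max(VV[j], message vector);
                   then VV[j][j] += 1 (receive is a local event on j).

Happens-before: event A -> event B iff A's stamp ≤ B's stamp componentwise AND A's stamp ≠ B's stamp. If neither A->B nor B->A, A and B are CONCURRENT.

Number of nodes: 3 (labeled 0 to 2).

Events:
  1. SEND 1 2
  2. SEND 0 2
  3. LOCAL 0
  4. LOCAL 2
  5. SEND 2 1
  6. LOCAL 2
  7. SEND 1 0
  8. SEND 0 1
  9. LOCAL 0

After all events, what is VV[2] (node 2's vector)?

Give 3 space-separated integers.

Initial: VV[0]=[0, 0, 0]
Initial: VV[1]=[0, 0, 0]
Initial: VV[2]=[0, 0, 0]
Event 1: SEND 1->2: VV[1][1]++ -> VV[1]=[0, 1, 0], msg_vec=[0, 1, 0]; VV[2]=max(VV[2],msg_vec) then VV[2][2]++ -> VV[2]=[0, 1, 1]
Event 2: SEND 0->2: VV[0][0]++ -> VV[0]=[1, 0, 0], msg_vec=[1, 0, 0]; VV[2]=max(VV[2],msg_vec) then VV[2][2]++ -> VV[2]=[1, 1, 2]
Event 3: LOCAL 0: VV[0][0]++ -> VV[0]=[2, 0, 0]
Event 4: LOCAL 2: VV[2][2]++ -> VV[2]=[1, 1, 3]
Event 5: SEND 2->1: VV[2][2]++ -> VV[2]=[1, 1, 4], msg_vec=[1, 1, 4]; VV[1]=max(VV[1],msg_vec) then VV[1][1]++ -> VV[1]=[1, 2, 4]
Event 6: LOCAL 2: VV[2][2]++ -> VV[2]=[1, 1, 5]
Event 7: SEND 1->0: VV[1][1]++ -> VV[1]=[1, 3, 4], msg_vec=[1, 3, 4]; VV[0]=max(VV[0],msg_vec) then VV[0][0]++ -> VV[0]=[3, 3, 4]
Event 8: SEND 0->1: VV[0][0]++ -> VV[0]=[4, 3, 4], msg_vec=[4, 3, 4]; VV[1]=max(VV[1],msg_vec) then VV[1][1]++ -> VV[1]=[4, 4, 4]
Event 9: LOCAL 0: VV[0][0]++ -> VV[0]=[5, 3, 4]
Final vectors: VV[0]=[5, 3, 4]; VV[1]=[4, 4, 4]; VV[2]=[1, 1, 5]

Answer: 1 1 5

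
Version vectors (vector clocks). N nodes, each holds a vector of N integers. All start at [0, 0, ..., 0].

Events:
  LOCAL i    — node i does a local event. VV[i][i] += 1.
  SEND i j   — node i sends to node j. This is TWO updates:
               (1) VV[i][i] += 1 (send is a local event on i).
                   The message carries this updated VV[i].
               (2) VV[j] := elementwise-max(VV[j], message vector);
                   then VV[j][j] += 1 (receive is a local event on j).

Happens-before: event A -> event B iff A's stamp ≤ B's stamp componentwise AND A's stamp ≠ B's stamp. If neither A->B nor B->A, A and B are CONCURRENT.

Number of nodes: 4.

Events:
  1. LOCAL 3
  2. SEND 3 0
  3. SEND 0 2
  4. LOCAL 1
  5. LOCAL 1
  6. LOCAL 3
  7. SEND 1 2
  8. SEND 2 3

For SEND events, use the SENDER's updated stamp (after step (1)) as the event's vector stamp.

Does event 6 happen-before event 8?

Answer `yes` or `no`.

Answer: no

Derivation:
Initial: VV[0]=[0, 0, 0, 0]
Initial: VV[1]=[0, 0, 0, 0]
Initial: VV[2]=[0, 0, 0, 0]
Initial: VV[3]=[0, 0, 0, 0]
Event 1: LOCAL 3: VV[3][3]++ -> VV[3]=[0, 0, 0, 1]
Event 2: SEND 3->0: VV[3][3]++ -> VV[3]=[0, 0, 0, 2], msg_vec=[0, 0, 0, 2]; VV[0]=max(VV[0],msg_vec) then VV[0][0]++ -> VV[0]=[1, 0, 0, 2]
Event 3: SEND 0->2: VV[0][0]++ -> VV[0]=[2, 0, 0, 2], msg_vec=[2, 0, 0, 2]; VV[2]=max(VV[2],msg_vec) then VV[2][2]++ -> VV[2]=[2, 0, 1, 2]
Event 4: LOCAL 1: VV[1][1]++ -> VV[1]=[0, 1, 0, 0]
Event 5: LOCAL 1: VV[1][1]++ -> VV[1]=[0, 2, 0, 0]
Event 6: LOCAL 3: VV[3][3]++ -> VV[3]=[0, 0, 0, 3]
Event 7: SEND 1->2: VV[1][1]++ -> VV[1]=[0, 3, 0, 0], msg_vec=[0, 3, 0, 0]; VV[2]=max(VV[2],msg_vec) then VV[2][2]++ -> VV[2]=[2, 3, 2, 2]
Event 8: SEND 2->3: VV[2][2]++ -> VV[2]=[2, 3, 3, 2], msg_vec=[2, 3, 3, 2]; VV[3]=max(VV[3],msg_vec) then VV[3][3]++ -> VV[3]=[2, 3, 3, 4]
Event 6 stamp: [0, 0, 0, 3]
Event 8 stamp: [2, 3, 3, 2]
[0, 0, 0, 3] <= [2, 3, 3, 2]? False. Equal? False. Happens-before: False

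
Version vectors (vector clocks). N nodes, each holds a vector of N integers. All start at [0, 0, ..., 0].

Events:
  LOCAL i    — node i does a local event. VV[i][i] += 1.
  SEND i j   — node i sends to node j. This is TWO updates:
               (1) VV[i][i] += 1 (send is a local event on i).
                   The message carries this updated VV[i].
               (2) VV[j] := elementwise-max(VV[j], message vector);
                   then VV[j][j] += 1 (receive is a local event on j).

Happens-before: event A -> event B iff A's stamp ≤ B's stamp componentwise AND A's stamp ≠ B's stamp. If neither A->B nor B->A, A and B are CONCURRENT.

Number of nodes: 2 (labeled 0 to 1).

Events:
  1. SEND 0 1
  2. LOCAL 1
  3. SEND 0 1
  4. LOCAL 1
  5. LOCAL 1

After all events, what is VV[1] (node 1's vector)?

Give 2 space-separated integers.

Initial: VV[0]=[0, 0]
Initial: VV[1]=[0, 0]
Event 1: SEND 0->1: VV[0][0]++ -> VV[0]=[1, 0], msg_vec=[1, 0]; VV[1]=max(VV[1],msg_vec) then VV[1][1]++ -> VV[1]=[1, 1]
Event 2: LOCAL 1: VV[1][1]++ -> VV[1]=[1, 2]
Event 3: SEND 0->1: VV[0][0]++ -> VV[0]=[2, 0], msg_vec=[2, 0]; VV[1]=max(VV[1],msg_vec) then VV[1][1]++ -> VV[1]=[2, 3]
Event 4: LOCAL 1: VV[1][1]++ -> VV[1]=[2, 4]
Event 5: LOCAL 1: VV[1][1]++ -> VV[1]=[2, 5]
Final vectors: VV[0]=[2, 0]; VV[1]=[2, 5]

Answer: 2 5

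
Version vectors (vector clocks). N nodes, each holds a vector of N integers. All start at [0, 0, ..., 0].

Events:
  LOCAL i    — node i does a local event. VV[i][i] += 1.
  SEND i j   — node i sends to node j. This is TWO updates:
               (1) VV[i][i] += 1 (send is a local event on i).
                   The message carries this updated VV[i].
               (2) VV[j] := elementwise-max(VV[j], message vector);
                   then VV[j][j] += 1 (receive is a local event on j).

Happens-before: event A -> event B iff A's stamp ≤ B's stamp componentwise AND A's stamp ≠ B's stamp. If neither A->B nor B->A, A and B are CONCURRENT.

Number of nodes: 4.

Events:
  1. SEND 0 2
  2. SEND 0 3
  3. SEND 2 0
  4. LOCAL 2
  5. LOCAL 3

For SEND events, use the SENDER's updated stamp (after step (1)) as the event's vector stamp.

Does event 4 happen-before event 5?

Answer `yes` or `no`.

Initial: VV[0]=[0, 0, 0, 0]
Initial: VV[1]=[0, 0, 0, 0]
Initial: VV[2]=[0, 0, 0, 0]
Initial: VV[3]=[0, 0, 0, 0]
Event 1: SEND 0->2: VV[0][0]++ -> VV[0]=[1, 0, 0, 0], msg_vec=[1, 0, 0, 0]; VV[2]=max(VV[2],msg_vec) then VV[2][2]++ -> VV[2]=[1, 0, 1, 0]
Event 2: SEND 0->3: VV[0][0]++ -> VV[0]=[2, 0, 0, 0], msg_vec=[2, 0, 0, 0]; VV[3]=max(VV[3],msg_vec) then VV[3][3]++ -> VV[3]=[2, 0, 0, 1]
Event 3: SEND 2->0: VV[2][2]++ -> VV[2]=[1, 0, 2, 0], msg_vec=[1, 0, 2, 0]; VV[0]=max(VV[0],msg_vec) then VV[0][0]++ -> VV[0]=[3, 0, 2, 0]
Event 4: LOCAL 2: VV[2][2]++ -> VV[2]=[1, 0, 3, 0]
Event 5: LOCAL 3: VV[3][3]++ -> VV[3]=[2, 0, 0, 2]
Event 4 stamp: [1, 0, 3, 0]
Event 5 stamp: [2, 0, 0, 2]
[1, 0, 3, 0] <= [2, 0, 0, 2]? False. Equal? False. Happens-before: False

Answer: no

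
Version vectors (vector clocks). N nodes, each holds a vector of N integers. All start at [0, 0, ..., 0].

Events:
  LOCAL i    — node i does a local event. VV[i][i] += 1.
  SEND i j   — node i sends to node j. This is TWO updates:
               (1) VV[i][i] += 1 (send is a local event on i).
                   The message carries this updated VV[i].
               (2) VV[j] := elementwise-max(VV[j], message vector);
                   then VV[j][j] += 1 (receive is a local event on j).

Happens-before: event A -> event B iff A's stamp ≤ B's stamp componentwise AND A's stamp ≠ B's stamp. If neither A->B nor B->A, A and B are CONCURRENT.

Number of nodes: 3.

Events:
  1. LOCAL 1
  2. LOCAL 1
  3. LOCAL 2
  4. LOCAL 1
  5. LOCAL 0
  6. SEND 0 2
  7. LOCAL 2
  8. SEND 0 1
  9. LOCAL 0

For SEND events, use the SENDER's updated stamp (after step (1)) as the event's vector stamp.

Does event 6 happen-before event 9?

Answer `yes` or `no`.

Answer: yes

Derivation:
Initial: VV[0]=[0, 0, 0]
Initial: VV[1]=[0, 0, 0]
Initial: VV[2]=[0, 0, 0]
Event 1: LOCAL 1: VV[1][1]++ -> VV[1]=[0, 1, 0]
Event 2: LOCAL 1: VV[1][1]++ -> VV[1]=[0, 2, 0]
Event 3: LOCAL 2: VV[2][2]++ -> VV[2]=[0, 0, 1]
Event 4: LOCAL 1: VV[1][1]++ -> VV[1]=[0, 3, 0]
Event 5: LOCAL 0: VV[0][0]++ -> VV[0]=[1, 0, 0]
Event 6: SEND 0->2: VV[0][0]++ -> VV[0]=[2, 0, 0], msg_vec=[2, 0, 0]; VV[2]=max(VV[2],msg_vec) then VV[2][2]++ -> VV[2]=[2, 0, 2]
Event 7: LOCAL 2: VV[2][2]++ -> VV[2]=[2, 0, 3]
Event 8: SEND 0->1: VV[0][0]++ -> VV[0]=[3, 0, 0], msg_vec=[3, 0, 0]; VV[1]=max(VV[1],msg_vec) then VV[1][1]++ -> VV[1]=[3, 4, 0]
Event 9: LOCAL 0: VV[0][0]++ -> VV[0]=[4, 0, 0]
Event 6 stamp: [2, 0, 0]
Event 9 stamp: [4, 0, 0]
[2, 0, 0] <= [4, 0, 0]? True. Equal? False. Happens-before: True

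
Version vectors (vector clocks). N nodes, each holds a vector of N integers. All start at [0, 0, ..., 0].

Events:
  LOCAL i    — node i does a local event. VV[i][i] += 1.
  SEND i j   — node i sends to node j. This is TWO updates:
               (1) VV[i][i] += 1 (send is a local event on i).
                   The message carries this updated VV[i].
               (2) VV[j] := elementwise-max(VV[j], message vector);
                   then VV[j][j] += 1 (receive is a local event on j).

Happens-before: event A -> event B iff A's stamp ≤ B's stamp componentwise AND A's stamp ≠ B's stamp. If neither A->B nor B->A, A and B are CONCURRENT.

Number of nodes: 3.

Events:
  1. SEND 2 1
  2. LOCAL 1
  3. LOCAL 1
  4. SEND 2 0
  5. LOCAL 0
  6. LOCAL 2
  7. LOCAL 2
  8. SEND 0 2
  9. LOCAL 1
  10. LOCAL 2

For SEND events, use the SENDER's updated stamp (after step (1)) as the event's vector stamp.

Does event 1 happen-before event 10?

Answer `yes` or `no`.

Answer: yes

Derivation:
Initial: VV[0]=[0, 0, 0]
Initial: VV[1]=[0, 0, 0]
Initial: VV[2]=[0, 0, 0]
Event 1: SEND 2->1: VV[2][2]++ -> VV[2]=[0, 0, 1], msg_vec=[0, 0, 1]; VV[1]=max(VV[1],msg_vec) then VV[1][1]++ -> VV[1]=[0, 1, 1]
Event 2: LOCAL 1: VV[1][1]++ -> VV[1]=[0, 2, 1]
Event 3: LOCAL 1: VV[1][1]++ -> VV[1]=[0, 3, 1]
Event 4: SEND 2->0: VV[2][2]++ -> VV[2]=[0, 0, 2], msg_vec=[0, 0, 2]; VV[0]=max(VV[0],msg_vec) then VV[0][0]++ -> VV[0]=[1, 0, 2]
Event 5: LOCAL 0: VV[0][0]++ -> VV[0]=[2, 0, 2]
Event 6: LOCAL 2: VV[2][2]++ -> VV[2]=[0, 0, 3]
Event 7: LOCAL 2: VV[2][2]++ -> VV[2]=[0, 0, 4]
Event 8: SEND 0->2: VV[0][0]++ -> VV[0]=[3, 0, 2], msg_vec=[3, 0, 2]; VV[2]=max(VV[2],msg_vec) then VV[2][2]++ -> VV[2]=[3, 0, 5]
Event 9: LOCAL 1: VV[1][1]++ -> VV[1]=[0, 4, 1]
Event 10: LOCAL 2: VV[2][2]++ -> VV[2]=[3, 0, 6]
Event 1 stamp: [0, 0, 1]
Event 10 stamp: [3, 0, 6]
[0, 0, 1] <= [3, 0, 6]? True. Equal? False. Happens-before: True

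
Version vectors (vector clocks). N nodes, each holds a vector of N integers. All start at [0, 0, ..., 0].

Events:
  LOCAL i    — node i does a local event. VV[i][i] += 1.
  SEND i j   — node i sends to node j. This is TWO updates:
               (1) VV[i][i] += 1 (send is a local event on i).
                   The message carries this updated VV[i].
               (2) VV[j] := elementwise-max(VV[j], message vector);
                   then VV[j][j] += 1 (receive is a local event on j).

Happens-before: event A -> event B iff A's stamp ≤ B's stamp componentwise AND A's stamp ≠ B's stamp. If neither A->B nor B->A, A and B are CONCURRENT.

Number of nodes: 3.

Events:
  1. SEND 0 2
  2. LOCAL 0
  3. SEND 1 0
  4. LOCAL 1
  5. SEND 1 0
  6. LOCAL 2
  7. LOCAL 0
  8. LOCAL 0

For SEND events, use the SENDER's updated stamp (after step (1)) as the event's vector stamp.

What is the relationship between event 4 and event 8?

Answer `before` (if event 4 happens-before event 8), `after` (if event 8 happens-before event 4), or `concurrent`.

Answer: before

Derivation:
Initial: VV[0]=[0, 0, 0]
Initial: VV[1]=[0, 0, 0]
Initial: VV[2]=[0, 0, 0]
Event 1: SEND 0->2: VV[0][0]++ -> VV[0]=[1, 0, 0], msg_vec=[1, 0, 0]; VV[2]=max(VV[2],msg_vec) then VV[2][2]++ -> VV[2]=[1, 0, 1]
Event 2: LOCAL 0: VV[0][0]++ -> VV[0]=[2, 0, 0]
Event 3: SEND 1->0: VV[1][1]++ -> VV[1]=[0, 1, 0], msg_vec=[0, 1, 0]; VV[0]=max(VV[0],msg_vec) then VV[0][0]++ -> VV[0]=[3, 1, 0]
Event 4: LOCAL 1: VV[1][1]++ -> VV[1]=[0, 2, 0]
Event 5: SEND 1->0: VV[1][1]++ -> VV[1]=[0, 3, 0], msg_vec=[0, 3, 0]; VV[0]=max(VV[0],msg_vec) then VV[0][0]++ -> VV[0]=[4, 3, 0]
Event 6: LOCAL 2: VV[2][2]++ -> VV[2]=[1, 0, 2]
Event 7: LOCAL 0: VV[0][0]++ -> VV[0]=[5, 3, 0]
Event 8: LOCAL 0: VV[0][0]++ -> VV[0]=[6, 3, 0]
Event 4 stamp: [0, 2, 0]
Event 8 stamp: [6, 3, 0]
[0, 2, 0] <= [6, 3, 0]? True
[6, 3, 0] <= [0, 2, 0]? False
Relation: before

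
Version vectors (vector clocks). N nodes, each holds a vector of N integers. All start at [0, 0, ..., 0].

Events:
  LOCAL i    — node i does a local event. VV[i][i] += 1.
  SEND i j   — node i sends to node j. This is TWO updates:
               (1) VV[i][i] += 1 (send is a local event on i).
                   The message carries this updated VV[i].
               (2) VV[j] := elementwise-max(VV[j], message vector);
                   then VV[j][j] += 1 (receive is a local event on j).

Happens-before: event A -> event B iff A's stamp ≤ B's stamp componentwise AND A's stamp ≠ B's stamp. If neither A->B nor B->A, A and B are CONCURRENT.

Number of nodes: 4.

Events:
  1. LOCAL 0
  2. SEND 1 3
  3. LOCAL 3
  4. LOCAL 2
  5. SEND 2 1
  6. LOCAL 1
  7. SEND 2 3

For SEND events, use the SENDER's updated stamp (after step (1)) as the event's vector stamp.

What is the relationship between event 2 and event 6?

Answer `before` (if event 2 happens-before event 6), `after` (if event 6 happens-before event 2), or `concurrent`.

Initial: VV[0]=[0, 0, 0, 0]
Initial: VV[1]=[0, 0, 0, 0]
Initial: VV[2]=[0, 0, 0, 0]
Initial: VV[3]=[0, 0, 0, 0]
Event 1: LOCAL 0: VV[0][0]++ -> VV[0]=[1, 0, 0, 0]
Event 2: SEND 1->3: VV[1][1]++ -> VV[1]=[0, 1, 0, 0], msg_vec=[0, 1, 0, 0]; VV[3]=max(VV[3],msg_vec) then VV[3][3]++ -> VV[3]=[0, 1, 0, 1]
Event 3: LOCAL 3: VV[3][3]++ -> VV[3]=[0, 1, 0, 2]
Event 4: LOCAL 2: VV[2][2]++ -> VV[2]=[0, 0, 1, 0]
Event 5: SEND 2->1: VV[2][2]++ -> VV[2]=[0, 0, 2, 0], msg_vec=[0, 0, 2, 0]; VV[1]=max(VV[1],msg_vec) then VV[1][1]++ -> VV[1]=[0, 2, 2, 0]
Event 6: LOCAL 1: VV[1][1]++ -> VV[1]=[0, 3, 2, 0]
Event 7: SEND 2->3: VV[2][2]++ -> VV[2]=[0, 0, 3, 0], msg_vec=[0, 0, 3, 0]; VV[3]=max(VV[3],msg_vec) then VV[3][3]++ -> VV[3]=[0, 1, 3, 3]
Event 2 stamp: [0, 1, 0, 0]
Event 6 stamp: [0, 3, 2, 0]
[0, 1, 0, 0] <= [0, 3, 2, 0]? True
[0, 3, 2, 0] <= [0, 1, 0, 0]? False
Relation: before

Answer: before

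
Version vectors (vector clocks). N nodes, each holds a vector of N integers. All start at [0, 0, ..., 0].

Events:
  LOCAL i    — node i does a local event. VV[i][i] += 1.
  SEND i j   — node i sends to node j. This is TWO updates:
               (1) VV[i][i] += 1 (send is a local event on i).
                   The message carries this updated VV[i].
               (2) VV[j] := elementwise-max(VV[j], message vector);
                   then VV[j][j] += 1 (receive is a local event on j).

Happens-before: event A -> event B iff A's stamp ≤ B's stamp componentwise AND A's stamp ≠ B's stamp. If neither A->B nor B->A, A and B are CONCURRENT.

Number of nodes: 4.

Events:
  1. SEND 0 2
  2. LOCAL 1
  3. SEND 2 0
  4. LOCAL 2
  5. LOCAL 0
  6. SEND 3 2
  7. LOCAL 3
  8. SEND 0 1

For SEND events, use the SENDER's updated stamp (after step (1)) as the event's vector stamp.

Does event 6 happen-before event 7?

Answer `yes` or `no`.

Answer: yes

Derivation:
Initial: VV[0]=[0, 0, 0, 0]
Initial: VV[1]=[0, 0, 0, 0]
Initial: VV[2]=[0, 0, 0, 0]
Initial: VV[3]=[0, 0, 0, 0]
Event 1: SEND 0->2: VV[0][0]++ -> VV[0]=[1, 0, 0, 0], msg_vec=[1, 0, 0, 0]; VV[2]=max(VV[2],msg_vec) then VV[2][2]++ -> VV[2]=[1, 0, 1, 0]
Event 2: LOCAL 1: VV[1][1]++ -> VV[1]=[0, 1, 0, 0]
Event 3: SEND 2->0: VV[2][2]++ -> VV[2]=[1, 0, 2, 0], msg_vec=[1, 0, 2, 0]; VV[0]=max(VV[0],msg_vec) then VV[0][0]++ -> VV[0]=[2, 0, 2, 0]
Event 4: LOCAL 2: VV[2][2]++ -> VV[2]=[1, 0, 3, 0]
Event 5: LOCAL 0: VV[0][0]++ -> VV[0]=[3, 0, 2, 0]
Event 6: SEND 3->2: VV[3][3]++ -> VV[3]=[0, 0, 0, 1], msg_vec=[0, 0, 0, 1]; VV[2]=max(VV[2],msg_vec) then VV[2][2]++ -> VV[2]=[1, 0, 4, 1]
Event 7: LOCAL 3: VV[3][3]++ -> VV[3]=[0, 0, 0, 2]
Event 8: SEND 0->1: VV[0][0]++ -> VV[0]=[4, 0, 2, 0], msg_vec=[4, 0, 2, 0]; VV[1]=max(VV[1],msg_vec) then VV[1][1]++ -> VV[1]=[4, 2, 2, 0]
Event 6 stamp: [0, 0, 0, 1]
Event 7 stamp: [0, 0, 0, 2]
[0, 0, 0, 1] <= [0, 0, 0, 2]? True. Equal? False. Happens-before: True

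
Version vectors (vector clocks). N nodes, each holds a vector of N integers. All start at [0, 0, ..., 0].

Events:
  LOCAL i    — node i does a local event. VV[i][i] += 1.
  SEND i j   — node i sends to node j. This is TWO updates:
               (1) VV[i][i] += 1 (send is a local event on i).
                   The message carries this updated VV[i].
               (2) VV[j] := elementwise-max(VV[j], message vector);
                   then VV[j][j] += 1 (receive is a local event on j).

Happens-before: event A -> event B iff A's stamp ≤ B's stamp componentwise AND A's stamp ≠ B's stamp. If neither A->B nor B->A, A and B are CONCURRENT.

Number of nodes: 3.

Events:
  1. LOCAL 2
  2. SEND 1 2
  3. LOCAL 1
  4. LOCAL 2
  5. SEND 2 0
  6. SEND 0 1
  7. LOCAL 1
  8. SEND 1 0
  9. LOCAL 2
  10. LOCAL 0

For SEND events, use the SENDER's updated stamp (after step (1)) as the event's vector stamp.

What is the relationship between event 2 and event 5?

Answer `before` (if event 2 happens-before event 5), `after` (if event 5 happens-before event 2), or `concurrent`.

Answer: before

Derivation:
Initial: VV[0]=[0, 0, 0]
Initial: VV[1]=[0, 0, 0]
Initial: VV[2]=[0, 0, 0]
Event 1: LOCAL 2: VV[2][2]++ -> VV[2]=[0, 0, 1]
Event 2: SEND 1->2: VV[1][1]++ -> VV[1]=[0, 1, 0], msg_vec=[0, 1, 0]; VV[2]=max(VV[2],msg_vec) then VV[2][2]++ -> VV[2]=[0, 1, 2]
Event 3: LOCAL 1: VV[1][1]++ -> VV[1]=[0, 2, 0]
Event 4: LOCAL 2: VV[2][2]++ -> VV[2]=[0, 1, 3]
Event 5: SEND 2->0: VV[2][2]++ -> VV[2]=[0, 1, 4], msg_vec=[0, 1, 4]; VV[0]=max(VV[0],msg_vec) then VV[0][0]++ -> VV[0]=[1, 1, 4]
Event 6: SEND 0->1: VV[0][0]++ -> VV[0]=[2, 1, 4], msg_vec=[2, 1, 4]; VV[1]=max(VV[1],msg_vec) then VV[1][1]++ -> VV[1]=[2, 3, 4]
Event 7: LOCAL 1: VV[1][1]++ -> VV[1]=[2, 4, 4]
Event 8: SEND 1->0: VV[1][1]++ -> VV[1]=[2, 5, 4], msg_vec=[2, 5, 4]; VV[0]=max(VV[0],msg_vec) then VV[0][0]++ -> VV[0]=[3, 5, 4]
Event 9: LOCAL 2: VV[2][2]++ -> VV[2]=[0, 1, 5]
Event 10: LOCAL 0: VV[0][0]++ -> VV[0]=[4, 5, 4]
Event 2 stamp: [0, 1, 0]
Event 5 stamp: [0, 1, 4]
[0, 1, 0] <= [0, 1, 4]? True
[0, 1, 4] <= [0, 1, 0]? False
Relation: before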